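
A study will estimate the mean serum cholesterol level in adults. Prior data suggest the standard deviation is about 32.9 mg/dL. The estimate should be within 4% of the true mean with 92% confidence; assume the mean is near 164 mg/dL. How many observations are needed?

78

For a mean, the margin of error is E = z·σ/√n, so n = (zσ/E)².
At 92% confidence, z = 1.751.
E = 4% of 164 = 6.56 mg/dL.
n = (1.751 × 32.9 / 6.56)² = 77.12
Round up: n = 78.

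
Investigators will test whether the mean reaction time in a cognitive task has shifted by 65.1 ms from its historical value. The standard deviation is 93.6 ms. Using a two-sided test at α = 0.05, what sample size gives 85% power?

19

For a one-sample z-test, n = ((z_{α/2} + z_β)·σ/δ)².
z_{α/2} = 1.960 (two-sided α = 0.05); z_β = 1.036 (power 85% → β = 0.15).
n = (2.996 × 93.6 / 65.1)² = 18.56
Round up: n = 19.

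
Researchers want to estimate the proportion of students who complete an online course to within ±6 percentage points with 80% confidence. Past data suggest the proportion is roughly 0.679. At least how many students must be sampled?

For a proportion with margin E = 0.06 at 80% confidence, z = 1.282.
n = p̂(1−p̂)(z/E)² = 0.679 × 0.321 × (1.282/0.06)² = 99.51
Round up: n = 100.

100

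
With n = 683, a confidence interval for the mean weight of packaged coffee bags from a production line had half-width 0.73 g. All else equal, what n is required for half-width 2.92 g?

n = 43

Margin of error scales as 1/√n, so n₂ = n₁·(E₁/E₂)².
n₂ = 683 × (0.73/2.92)² = 683 × 0.0625 = 42.69
Round up: n₂ = 43.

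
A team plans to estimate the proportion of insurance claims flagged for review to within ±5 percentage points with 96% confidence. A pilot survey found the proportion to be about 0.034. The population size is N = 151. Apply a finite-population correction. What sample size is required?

For a proportion with margin E = 0.05 at 96% confidence, z = 2.054.
n = p̂(1−p̂)(z/E)² = 0.034 × 0.966 × (2.054/0.05)² = 55.43 — call this n₀.
Finite-population correction with N = 151: n = n₀ / (1 + (n₀−1)/N) = 55.43 / 1.36 = 40.76
Round up: n = 41.

n = 41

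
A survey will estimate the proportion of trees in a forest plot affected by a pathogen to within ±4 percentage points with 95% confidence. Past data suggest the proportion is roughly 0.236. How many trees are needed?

433

For a proportion with margin E = 0.04 at 95% confidence, z = 1.960.
n = p̂(1−p̂)(z/E)² = 0.236 × 0.764 × (1.960/0.04)² = 432.91
Round up: n = 433.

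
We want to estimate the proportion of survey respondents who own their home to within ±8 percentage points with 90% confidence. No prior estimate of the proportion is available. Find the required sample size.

n = 106

For a proportion with margin E = 0.08 at 90% confidence, z = 1.645.
With no prior estimate, use p = 0.5, which maximizes p(1−p) at 0.25.
n = 0.25 × (z/E)² = 0.25 × (1.645/0.08)² = 105.70
Round up: n = 106.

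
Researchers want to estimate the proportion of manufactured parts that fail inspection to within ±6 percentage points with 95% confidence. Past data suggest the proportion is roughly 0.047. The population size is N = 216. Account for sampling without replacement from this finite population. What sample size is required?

For a proportion with margin E = 0.06 at 95% confidence, z = 1.960.
n = p̂(1−p̂)(z/E)² = 0.047 × 0.953 × (1.960/0.06)² = 47.80 — call this n₀.
Finite-population correction with N = 216: n = n₀ / (1 + (n₀−1)/N) = 47.80 / 1.217 = 39.28
Round up: n = 40.

n = 40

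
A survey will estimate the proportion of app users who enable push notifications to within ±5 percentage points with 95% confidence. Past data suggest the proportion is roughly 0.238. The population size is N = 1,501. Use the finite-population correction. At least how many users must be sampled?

n = 236

For a proportion with margin E = 0.05 at 95% confidence, z = 1.960.
n = p̂(1−p̂)(z/E)² = 0.238 × 0.762 × (1.960/0.05)² = 278.68 — call this n₀.
Finite-population correction with N = 1,501: n = n₀ / (1 + (n₀−1)/N) = 278.68 / 1.185 = 235.17
Round up: n = 236.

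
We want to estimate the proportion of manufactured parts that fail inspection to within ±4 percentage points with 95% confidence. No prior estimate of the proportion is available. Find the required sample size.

601

For a proportion with margin E = 0.04 at 95% confidence, z = 1.960.
With no prior estimate, use p = 0.5, which maximizes p(1−p) at 0.25.
n = 0.25 × (z/E)² = 0.25 × (1.960/0.04)² = 600.25
Round up: n = 601.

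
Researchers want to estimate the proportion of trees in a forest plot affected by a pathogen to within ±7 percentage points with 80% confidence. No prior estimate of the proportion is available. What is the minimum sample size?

For a proportion with margin E = 0.07 at 80% confidence, z = 1.282.
With no prior estimate, use p = 0.5, which maximizes p(1−p) at 0.25.
n = 0.25 × (z/E)² = 0.25 × (1.282/0.07)² = 83.85
Round up: n = 84.

84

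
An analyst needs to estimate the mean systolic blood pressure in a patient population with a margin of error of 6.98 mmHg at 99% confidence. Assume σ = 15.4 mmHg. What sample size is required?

33

For a mean, the margin of error is E = z·σ/√n, so n = (zσ/E)².
At 99% confidence, z = 2.576.
n = (2.576 × 15.4 / 6.98)² = 32.30
Round up: n = 33.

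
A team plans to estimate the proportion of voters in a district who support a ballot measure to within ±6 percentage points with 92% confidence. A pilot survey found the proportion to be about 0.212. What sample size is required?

For a proportion with margin E = 0.06 at 92% confidence, z = 1.751.
n = p̂(1−p̂)(z/E)² = 0.212 × 0.788 × (1.751/0.06)² = 142.28
Round up: n = 143.

n = 143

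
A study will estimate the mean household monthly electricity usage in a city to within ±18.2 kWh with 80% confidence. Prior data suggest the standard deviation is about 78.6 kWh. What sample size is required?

31

For a mean, the margin of error is E = z·σ/√n, so n = (zσ/E)².
At 80% confidence, z = 1.282.
n = (1.282 × 78.6 / 18.2)² = 30.65
Round up: n = 31.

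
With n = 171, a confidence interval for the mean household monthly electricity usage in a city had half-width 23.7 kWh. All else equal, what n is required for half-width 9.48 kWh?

Margin of error scales as 1/√n, so n₂ = n₁·(E₁/E₂)².
n₂ = 171 × (23.7/9.48)² = 171 × 6.25 = 1068.75
Round up: n₂ = 1069.

n = 1069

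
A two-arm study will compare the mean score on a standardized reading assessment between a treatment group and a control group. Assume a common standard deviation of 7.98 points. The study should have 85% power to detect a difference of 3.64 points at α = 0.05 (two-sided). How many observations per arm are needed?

87 per group

For two equal groups, n per group = 2·((z_{α/2} + z_β)·σ/δ)².
z_{α/2} = 1.960; z_β = 1.036 (power 85%).
n = 2 × (2.996 × 7.98 / 3.64)² = 2 × 43.14 = 86.28
Round up: n = 87 per group.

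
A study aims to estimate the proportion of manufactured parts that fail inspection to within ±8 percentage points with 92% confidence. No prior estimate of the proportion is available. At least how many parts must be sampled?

For a proportion with margin E = 0.08 at 92% confidence, z = 1.751.
With no prior estimate, use p = 0.5, which maximizes p(1−p) at 0.25.
n = 0.25 × (z/E)² = 0.25 × (1.751/0.08)² = 119.77
Round up: n = 120.

120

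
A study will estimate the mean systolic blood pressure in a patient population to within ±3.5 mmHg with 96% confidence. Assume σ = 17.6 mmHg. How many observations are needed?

107

For a mean, the margin of error is E = z·σ/√n, so n = (zσ/E)².
At 96% confidence, z = 2.054.
n = (2.054 × 17.6 / 3.5)² = 106.68
Round up: n = 107.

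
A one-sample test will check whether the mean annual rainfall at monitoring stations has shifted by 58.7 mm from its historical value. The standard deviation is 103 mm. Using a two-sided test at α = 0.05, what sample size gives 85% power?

For a one-sample z-test, n = ((z_{α/2} + z_β)·σ/δ)².
z_{α/2} = 1.960 (two-sided α = 0.05); z_β = 1.036 (power 85% → β = 0.15).
n = (2.996 × 103 / 58.7)² = 27.64
Round up: n = 28.

n = 28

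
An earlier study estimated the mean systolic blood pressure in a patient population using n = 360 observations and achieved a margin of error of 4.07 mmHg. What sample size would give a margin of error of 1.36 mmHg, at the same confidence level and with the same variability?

3225

Margin of error scales as 1/√n, so n₂ = n₁·(E₁/E₂)².
n₂ = 360 × (4.07/1.36)² = 360 × 8.956 = 3224.16
Round up: n₂ = 3225.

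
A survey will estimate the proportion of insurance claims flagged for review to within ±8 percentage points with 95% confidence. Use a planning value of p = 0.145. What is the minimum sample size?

For a proportion with margin E = 0.08 at 95% confidence, z = 1.960.
n = p̂(1−p̂)(z/E)² = 0.145 × 0.855 × (1.960/0.08)² = 74.42
Round up: n = 75.

n = 75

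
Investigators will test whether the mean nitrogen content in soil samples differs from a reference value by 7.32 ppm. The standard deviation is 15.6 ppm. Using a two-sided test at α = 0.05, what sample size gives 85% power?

41

For a one-sample z-test, n = ((z_{α/2} + z_β)·σ/δ)².
z_{α/2} = 1.960 (two-sided α = 0.05); z_β = 1.036 (power 85% → β = 0.15).
n = (2.996 × 15.6 / 7.32)² = 40.77
Round up: n = 41.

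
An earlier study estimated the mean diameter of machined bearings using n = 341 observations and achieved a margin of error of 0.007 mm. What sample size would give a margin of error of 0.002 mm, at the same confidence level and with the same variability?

Margin of error scales as 1/√n, so n₂ = n₁·(E₁/E₂)².
n₂ = 341 × (0.007/0.002)² = 341 × 12.25 = 4177.25
Round up: n₂ = 4178.

n = 4178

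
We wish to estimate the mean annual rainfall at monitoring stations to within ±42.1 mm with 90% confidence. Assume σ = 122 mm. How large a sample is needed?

For a mean, the margin of error is E = z·σ/√n, so n = (zσ/E)².
At 90% confidence, z = 1.645.
n = (1.645 × 122 / 42.1)² = 22.72
Round up: n = 23.

n = 23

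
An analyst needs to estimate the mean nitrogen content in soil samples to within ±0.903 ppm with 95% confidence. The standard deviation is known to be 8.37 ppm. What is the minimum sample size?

n = 331

For a mean, the margin of error is E = z·σ/√n, so n = (zσ/E)².
At 95% confidence, z = 1.960.
n = (1.960 × 8.37 / 0.903)² = 330.06
Round up: n = 331.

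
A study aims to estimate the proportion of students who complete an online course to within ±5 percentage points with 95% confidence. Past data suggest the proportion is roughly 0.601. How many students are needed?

369

For a proportion with margin E = 0.05 at 95% confidence, z = 1.960.
n = p̂(1−p̂)(z/E)² = 0.601 × 0.399 × (1.960/0.05)² = 368.48
Round up: n = 369.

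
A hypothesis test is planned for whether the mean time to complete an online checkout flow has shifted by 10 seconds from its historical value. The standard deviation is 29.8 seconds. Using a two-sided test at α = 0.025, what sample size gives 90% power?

For a one-sample z-test, n = ((z_{α/2} + z_β)·σ/δ)².
z_{α/2} = 2.241 (two-sided α = 0.025); z_β = 1.282 (power 90% → β = 0.1).
n = (3.523 × 29.8 / 10)² = 110.22
Round up: n = 111.

111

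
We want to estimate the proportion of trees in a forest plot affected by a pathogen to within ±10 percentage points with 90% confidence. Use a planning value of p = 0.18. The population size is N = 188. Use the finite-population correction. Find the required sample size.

34

For a proportion with margin E = 0.1 at 90% confidence, z = 1.645.
n = p̂(1−p̂)(z/E)² = 0.18 × 0.82 × (1.645/0.1)² = 39.94 — call this n₀.
Finite-population correction with N = 188: n = n₀ / (1 + (n₀−1)/N) = 39.94 / 1.207 = 33.09
Round up: n = 34.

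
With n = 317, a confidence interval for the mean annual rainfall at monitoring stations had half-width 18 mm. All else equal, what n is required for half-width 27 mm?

141

Margin of error scales as 1/√n, so n₂ = n₁·(E₁/E₂)².
n₂ = 317 × (18/27)² = 317 × 0.4444 = 140.87
Round up: n₂ = 141.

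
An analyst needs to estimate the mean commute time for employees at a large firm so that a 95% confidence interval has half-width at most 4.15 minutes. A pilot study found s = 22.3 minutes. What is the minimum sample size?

111

For a mean, the margin of error is E = z·σ/√n, so n = (zσ/E)².
At 95% confidence, z = 1.960.
n = (1.960 × 22.3 / 4.15)² = 110.92
Round up: n = 111.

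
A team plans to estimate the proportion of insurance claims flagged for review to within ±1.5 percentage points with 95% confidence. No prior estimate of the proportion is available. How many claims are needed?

n = 4269

For a proportion with margin E = 0.015 at 95% confidence, z = 1.960.
With no prior estimate, use p = 0.5, which maximizes p(1−p) at 0.25.
n = 0.25 × (z/E)² = 0.25 × (1.960/0.015)² = 4268.44
Round up: n = 4269.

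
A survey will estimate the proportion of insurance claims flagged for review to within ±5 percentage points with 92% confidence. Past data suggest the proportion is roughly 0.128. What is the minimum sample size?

For a proportion with margin E = 0.05 at 92% confidence, z = 1.751.
n = p̂(1−p̂)(z/E)² = 0.128 × 0.872 × (1.751/0.05)² = 136.89
Round up: n = 137.

n = 137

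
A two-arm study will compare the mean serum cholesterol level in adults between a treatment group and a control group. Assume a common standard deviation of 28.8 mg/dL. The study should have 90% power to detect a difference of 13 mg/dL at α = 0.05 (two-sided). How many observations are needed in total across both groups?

208 total

For two equal groups, n per group = 2·((z_{α/2} + z_β)·σ/δ)².
z_{α/2} = 1.960; z_β = 1.282 (power 90%).
n = 2 × (3.242 × 28.8 / 13)² = 2 × 51.59 = 103.18
Round up: n = 104 per group.
Total across both groups: 2 × 104 = 208.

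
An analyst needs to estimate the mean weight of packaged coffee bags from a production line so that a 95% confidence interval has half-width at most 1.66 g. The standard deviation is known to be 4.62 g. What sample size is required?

30

For a mean, the margin of error is E = z·σ/√n, so n = (zσ/E)².
At 95% confidence, z = 1.960.
n = (1.960 × 4.62 / 1.66)² = 29.76
Round up: n = 30.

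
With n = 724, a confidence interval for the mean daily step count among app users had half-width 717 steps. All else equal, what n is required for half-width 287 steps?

4519

Margin of error scales as 1/√n, so n₂ = n₁·(E₁/E₂)².
n₂ = 724 × (717/287)² = 724 × 6.241 = 4518.48
Round up: n₂ = 4519.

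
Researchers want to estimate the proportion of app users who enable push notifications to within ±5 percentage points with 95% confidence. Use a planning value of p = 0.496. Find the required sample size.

For a proportion with margin E = 0.05 at 95% confidence, z = 1.960.
n = p̂(1−p̂)(z/E)² = 0.496 × 0.504 × (1.960/0.05)² = 384.14
Round up: n = 385.

385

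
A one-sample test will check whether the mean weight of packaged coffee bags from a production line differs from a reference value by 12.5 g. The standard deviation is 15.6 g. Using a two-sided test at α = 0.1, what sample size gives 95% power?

17

For a one-sample z-test, n = ((z_{α/2} + z_β)·σ/δ)².
z_{α/2} = 1.645 (two-sided α = 0.1); z_β = 1.645 (power 95% → β = 0.05).
n = (3.290 × 15.6 / 12.5)² = 16.86
Round up: n = 17.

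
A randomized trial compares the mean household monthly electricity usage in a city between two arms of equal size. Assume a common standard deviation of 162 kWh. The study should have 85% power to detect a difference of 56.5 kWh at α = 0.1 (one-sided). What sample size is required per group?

89 per group

For two equal groups, n per group = 2·((z_α + z_β)·σ/δ)².
z_α = 1.282; z_β = 1.036 (power 85%).
n = 2 × (2.318 × 162 / 56.5)² = 2 × 44.17 = 88.34
Round up: n = 89 per group.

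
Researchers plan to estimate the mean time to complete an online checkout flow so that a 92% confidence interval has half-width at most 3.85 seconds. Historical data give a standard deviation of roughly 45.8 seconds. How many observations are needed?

For a mean, the margin of error is E = z·σ/√n, so n = (zσ/E)².
At 92% confidence, z = 1.751.
n = (1.751 × 45.8 / 3.85)² = 433.89
Round up: n = 434.

n = 434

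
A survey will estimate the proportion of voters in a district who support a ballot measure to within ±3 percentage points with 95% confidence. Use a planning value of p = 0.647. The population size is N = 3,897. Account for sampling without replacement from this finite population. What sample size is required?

780

For a proportion with margin E = 0.03 at 95% confidence, z = 1.960.
n = p̂(1−p̂)(z/E)² = 0.647 × 0.353 × (1.960/0.03)² = 974.87 — call this n₀.
Finite-population correction with N = 3,897: n = n₀ / (1 + (n₀−1)/N) = 974.87 / 1.25 = 779.90
Round up: n = 780.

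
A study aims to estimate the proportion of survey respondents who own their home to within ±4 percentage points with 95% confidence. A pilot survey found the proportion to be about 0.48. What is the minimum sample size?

For a proportion with margin E = 0.04 at 95% confidence, z = 1.960.
n = p̂(1−p̂)(z/E)² = 0.48 × 0.52 × (1.960/0.04)² = 599.29
Round up: n = 600.

n = 600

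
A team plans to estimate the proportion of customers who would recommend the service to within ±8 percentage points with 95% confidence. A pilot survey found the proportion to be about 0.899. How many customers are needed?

55

For a proportion with margin E = 0.08 at 95% confidence, z = 1.960.
n = p̂(1−p̂)(z/E)² = 0.899 × 0.101 × (1.960/0.08)² = 54.50
Round up: n = 55.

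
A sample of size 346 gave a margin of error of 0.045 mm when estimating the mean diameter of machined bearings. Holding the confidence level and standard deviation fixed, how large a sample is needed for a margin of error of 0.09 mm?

Margin of error scales as 1/√n, so n₂ = n₁·(E₁/E₂)².
n₂ = 346 × (0.045/0.09)² = 346 × 0.25 = 86.50
Round up: n₂ = 87.

87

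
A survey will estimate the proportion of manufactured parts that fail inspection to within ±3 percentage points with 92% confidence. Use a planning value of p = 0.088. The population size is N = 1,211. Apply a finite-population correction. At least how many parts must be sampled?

n = 224

For a proportion with margin E = 0.03 at 92% confidence, z = 1.751.
n = p̂(1−p̂)(z/E)² = 0.088 × 0.912 × (1.751/0.03)² = 273.41 — call this n₀.
Finite-population correction with N = 1,211: n = n₀ / (1 + (n₀−1)/N) = 273.41 / 1.225 = 223.19
Round up: n = 224.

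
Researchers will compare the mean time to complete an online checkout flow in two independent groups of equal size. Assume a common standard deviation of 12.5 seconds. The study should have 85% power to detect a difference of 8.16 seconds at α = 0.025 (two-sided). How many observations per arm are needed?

For two equal groups, n per group = 2·((z_{α/2} + z_β)·σ/δ)².
z_{α/2} = 2.241; z_β = 1.036 (power 85%).
n = 2 × (3.277 × 12.5 / 8.16)² = 2 × 25.20 = 50.40
Round up: n = 51 per group.

51 per group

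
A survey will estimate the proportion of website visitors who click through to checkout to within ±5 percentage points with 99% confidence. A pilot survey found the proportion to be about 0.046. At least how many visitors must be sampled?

117

For a proportion with margin E = 0.05 at 99% confidence, z = 2.576.
n = p̂(1−p̂)(z/E)² = 0.046 × 0.954 × (2.576/0.05)² = 116.48
Round up: n = 117.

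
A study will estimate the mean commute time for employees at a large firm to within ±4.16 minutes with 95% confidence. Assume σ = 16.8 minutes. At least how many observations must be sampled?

n = 63

For a mean, the margin of error is E = z·σ/√n, so n = (zσ/E)².
At 95% confidence, z = 1.960.
n = (1.960 × 16.8 / 4.16)² = 62.65
Round up: n = 63.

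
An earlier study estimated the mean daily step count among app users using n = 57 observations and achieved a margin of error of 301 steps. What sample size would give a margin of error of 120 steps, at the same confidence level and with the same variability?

359

Margin of error scales as 1/√n, so n₂ = n₁·(E₁/E₂)².
n₂ = 57 × (301/120)² = 57 × 6.292 = 358.64
Round up: n₂ = 359.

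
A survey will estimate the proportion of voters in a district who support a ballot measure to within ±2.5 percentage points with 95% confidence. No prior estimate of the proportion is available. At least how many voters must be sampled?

For a proportion with margin E = 0.025 at 95% confidence, z = 1.960.
With no prior estimate, use p = 0.5, which maximizes p(1−p) at 0.25.
n = 0.25 × (z/E)² = 0.25 × (1.960/0.025)² = 1536.64
Round up: n = 1537.

1537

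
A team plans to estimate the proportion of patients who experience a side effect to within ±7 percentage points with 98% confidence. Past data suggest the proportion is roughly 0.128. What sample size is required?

n = 124

For a proportion with margin E = 0.07 at 98% confidence, z = 2.326.
n = p̂(1−p̂)(z/E)² = 0.128 × 0.872 × (2.326/0.07)² = 123.24
Round up: n = 124.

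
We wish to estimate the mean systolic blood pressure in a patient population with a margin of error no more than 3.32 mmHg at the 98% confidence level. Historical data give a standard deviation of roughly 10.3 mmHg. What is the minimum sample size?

For a mean, the margin of error is E = z·σ/√n, so n = (zσ/E)².
At 98% confidence, z = 2.326.
n = (2.326 × 10.3 / 3.32)² = 52.07
Round up: n = 53.

n = 53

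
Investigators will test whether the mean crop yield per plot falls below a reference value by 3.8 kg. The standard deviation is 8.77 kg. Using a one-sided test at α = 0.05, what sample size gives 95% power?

For a one-sample z-test, n = ((z_α + z_β)·σ/δ)².
z_α = 1.645 (one-sided α = 0.05); z_β = 1.645 (power 95% → β = 0.05).
n = (3.290 × 8.77 / 3.8)² = 57.65
Round up: n = 58.

58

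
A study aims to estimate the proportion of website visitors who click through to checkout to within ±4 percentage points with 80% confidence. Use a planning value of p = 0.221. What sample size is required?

177

For a proportion with margin E = 0.04 at 80% confidence, z = 1.282.
n = p̂(1−p̂)(z/E)² = 0.221 × 0.779 × (1.282/0.04)² = 176.84
Round up: n = 177.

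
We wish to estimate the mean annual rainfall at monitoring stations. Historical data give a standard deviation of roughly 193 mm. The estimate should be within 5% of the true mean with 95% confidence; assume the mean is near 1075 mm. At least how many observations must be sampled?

n = 50

For a mean, the margin of error is E = z·σ/√n, so n = (zσ/E)².
At 95% confidence, z = 1.960.
E = 5% of 1075 = 53.75 mm.
n = (1.960 × 193 / 53.75)² = 49.53
Round up: n = 50.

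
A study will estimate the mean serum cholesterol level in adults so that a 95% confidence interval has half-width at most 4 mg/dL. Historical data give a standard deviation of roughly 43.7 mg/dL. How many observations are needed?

For a mean, the margin of error is E = z·σ/√n, so n = (zσ/E)².
At 95% confidence, z = 1.960.
n = (1.960 × 43.7 / 4)² = 458.52
Round up: n = 459.

n = 459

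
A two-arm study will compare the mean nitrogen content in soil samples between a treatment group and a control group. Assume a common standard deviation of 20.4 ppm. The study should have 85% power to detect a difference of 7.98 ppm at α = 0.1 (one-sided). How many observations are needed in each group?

71 per group

For two equal groups, n per group = 2·((z_α + z_β)·σ/δ)².
z_α = 1.282; z_β = 1.036 (power 85%).
n = 2 × (2.318 × 20.4 / 7.98)² = 2 × 35.11 = 70.22
Round up: n = 71 per group.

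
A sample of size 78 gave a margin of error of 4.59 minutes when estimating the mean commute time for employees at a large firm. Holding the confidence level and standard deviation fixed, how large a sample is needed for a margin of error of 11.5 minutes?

13

Margin of error scales as 1/√n, so n₂ = n₁·(E₁/E₂)².
n₂ = 78 × (4.59/11.5)² = 78 × 0.1593 = 12.43
Round up: n₂ = 13.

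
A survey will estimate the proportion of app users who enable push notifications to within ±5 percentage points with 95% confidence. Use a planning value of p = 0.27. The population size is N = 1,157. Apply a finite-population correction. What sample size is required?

n = 241

For a proportion with margin E = 0.05 at 95% confidence, z = 1.960.
n = p̂(1−p̂)(z/E)² = 0.27 × 0.73 × (1.960/0.05)² = 302.87 — call this n₀.
Finite-population correction with N = 1,157: n = n₀ / (1 + (n₀−1)/N) = 302.87 / 1.261 = 240.18
Round up: n = 241.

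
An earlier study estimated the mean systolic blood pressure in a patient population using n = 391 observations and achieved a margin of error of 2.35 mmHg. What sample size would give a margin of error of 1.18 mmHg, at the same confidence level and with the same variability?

1551

Margin of error scales as 1/√n, so n₂ = n₁·(E₁/E₂)².
n₂ = 391 × (2.35/1.18)² = 391 × 3.966 = 1550.71
Round up: n₂ = 1551.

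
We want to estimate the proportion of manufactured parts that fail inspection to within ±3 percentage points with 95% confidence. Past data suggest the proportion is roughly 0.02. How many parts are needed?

For a proportion with margin E = 0.03 at 95% confidence, z = 1.960.
n = p̂(1−p̂)(z/E)² = 0.02 × 0.98 × (1.960/0.03)² = 83.66
Round up: n = 84.

n = 84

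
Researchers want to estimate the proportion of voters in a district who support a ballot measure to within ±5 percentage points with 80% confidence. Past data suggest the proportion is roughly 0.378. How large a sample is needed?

For a proportion with margin E = 0.05 at 80% confidence, z = 1.282.
n = p̂(1−p̂)(z/E)² = 0.378 × 0.622 × (1.282/0.05)² = 154.57
Round up: n = 155.

n = 155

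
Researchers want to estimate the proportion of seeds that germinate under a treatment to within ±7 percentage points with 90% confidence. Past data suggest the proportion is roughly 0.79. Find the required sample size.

92

For a proportion with margin E = 0.07 at 90% confidence, z = 1.645.
n = p̂(1−p̂)(z/E)² = 0.79 × 0.21 × (1.645/0.07)² = 91.62
Round up: n = 92.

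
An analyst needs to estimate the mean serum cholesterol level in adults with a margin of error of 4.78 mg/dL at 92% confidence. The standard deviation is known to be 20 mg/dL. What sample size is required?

54

For a mean, the margin of error is E = z·σ/√n, so n = (zσ/E)².
At 92% confidence, z = 1.751.
n = (1.751 × 20 / 4.78)² = 53.68
Round up: n = 54.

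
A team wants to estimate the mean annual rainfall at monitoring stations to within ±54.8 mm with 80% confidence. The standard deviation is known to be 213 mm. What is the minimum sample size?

25

For a mean, the margin of error is E = z·σ/√n, so n = (zσ/E)².
At 80% confidence, z = 1.282.
n = (1.282 × 213 / 54.8)² = 24.83
Round up: n = 25.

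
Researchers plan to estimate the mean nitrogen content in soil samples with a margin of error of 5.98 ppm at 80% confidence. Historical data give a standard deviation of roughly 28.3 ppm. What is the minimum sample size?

For a mean, the margin of error is E = z·σ/√n, so n = (zσ/E)².
At 80% confidence, z = 1.282.
n = (1.282 × 28.3 / 5.98)² = 36.81
Round up: n = 37.

n = 37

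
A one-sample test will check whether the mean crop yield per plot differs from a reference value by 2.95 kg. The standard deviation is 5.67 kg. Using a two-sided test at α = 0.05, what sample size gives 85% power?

34

For a one-sample z-test, n = ((z_{α/2} + z_β)·σ/δ)².
z_{α/2} = 1.960 (two-sided α = 0.05); z_β = 1.036 (power 85% → β = 0.15).
n = (2.996 × 5.67 / 2.95)² = 33.16
Round up: n = 34.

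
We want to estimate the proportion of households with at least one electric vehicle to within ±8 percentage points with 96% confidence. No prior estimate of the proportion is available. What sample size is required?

For a proportion with margin E = 0.08 at 96% confidence, z = 2.054.
With no prior estimate, use p = 0.5, which maximizes p(1−p) at 0.25.
n = 0.25 × (z/E)² = 0.25 × (2.054/0.08)² = 164.80
Round up: n = 165.

165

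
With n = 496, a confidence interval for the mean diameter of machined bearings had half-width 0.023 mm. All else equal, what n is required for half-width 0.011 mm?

Margin of error scales as 1/√n, so n₂ = n₁·(E₁/E₂)².
n₂ = 496 × (0.023/0.011)² = 496 × 4.372 = 2168.51
Round up: n₂ = 2169.

2169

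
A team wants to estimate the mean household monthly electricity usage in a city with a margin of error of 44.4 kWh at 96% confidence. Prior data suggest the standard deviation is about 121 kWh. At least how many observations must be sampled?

n = 32

For a mean, the margin of error is E = z·σ/√n, so n = (zσ/E)².
At 96% confidence, z = 2.054.
n = (2.054 × 121 / 44.4)² = 31.33
Round up: n = 32.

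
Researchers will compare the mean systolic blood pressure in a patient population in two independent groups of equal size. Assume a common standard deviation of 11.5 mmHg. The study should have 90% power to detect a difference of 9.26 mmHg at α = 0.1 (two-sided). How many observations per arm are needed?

27 per group

For two equal groups, n per group = 2·((z_{α/2} + z_β)·σ/δ)².
z_{α/2} = 1.645; z_β = 1.282 (power 90%).
n = 2 × (2.927 × 11.5 / 9.26)² = 2 × 13.21 = 26.42
Round up: n = 27 per group.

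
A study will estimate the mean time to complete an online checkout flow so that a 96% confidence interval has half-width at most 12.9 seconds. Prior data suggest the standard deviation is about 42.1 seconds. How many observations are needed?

For a mean, the margin of error is E = z·σ/√n, so n = (zσ/E)².
At 96% confidence, z = 2.054.
n = (2.054 × 42.1 / 12.9)² = 44.94
Round up: n = 45.

45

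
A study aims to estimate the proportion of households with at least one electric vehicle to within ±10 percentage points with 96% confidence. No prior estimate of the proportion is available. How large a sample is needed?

For a proportion with margin E = 0.1 at 96% confidence, z = 2.054.
With no prior estimate, use p = 0.5, which maximizes p(1−p) at 0.25.
n = 0.25 × (z/E)² = 0.25 × (2.054/0.1)² = 105.47
Round up: n = 106.

n = 106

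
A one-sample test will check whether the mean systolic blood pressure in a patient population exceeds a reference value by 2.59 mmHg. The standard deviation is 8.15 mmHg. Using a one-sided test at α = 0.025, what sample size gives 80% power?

For a one-sample z-test, n = ((z_α + z_β)·σ/δ)².
z_α = 1.960 (one-sided α = 0.025); z_β = 0.842 (power 80% → β = 0.2).
n = (2.802 × 8.15 / 2.59)² = 77.74
Round up: n = 78.

78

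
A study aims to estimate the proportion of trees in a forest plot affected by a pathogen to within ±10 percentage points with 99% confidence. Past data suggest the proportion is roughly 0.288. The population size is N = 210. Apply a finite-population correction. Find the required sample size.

For a proportion with margin E = 0.1 at 99% confidence, z = 2.576.
n = p̂(1−p̂)(z/E)² = 0.288 × 0.712 × (2.576/0.1)² = 136.07 — call this n₀.
Finite-population correction with N = 210: n = n₀ / (1 + (n₀−1)/N) = 136.07 / 1.643 = 82.82
Round up: n = 83.

83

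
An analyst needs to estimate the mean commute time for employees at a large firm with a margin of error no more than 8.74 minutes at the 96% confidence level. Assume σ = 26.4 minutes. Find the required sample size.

n = 39

For a mean, the margin of error is E = z·σ/√n, so n = (zσ/E)².
At 96% confidence, z = 2.054.
n = (2.054 × 26.4 / 8.74)² = 38.49
Round up: n = 39.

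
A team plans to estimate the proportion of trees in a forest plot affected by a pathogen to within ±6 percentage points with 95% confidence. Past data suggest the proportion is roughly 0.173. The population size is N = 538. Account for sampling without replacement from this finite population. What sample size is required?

For a proportion with margin E = 0.06 at 95% confidence, z = 1.960.
n = p̂(1−p̂)(z/E)² = 0.173 × 0.827 × (1.960/0.06)² = 152.67 — call this n₀.
Finite-population correction with N = 538: n = n₀ / (1 + (n₀−1)/N) = 152.67 / 1.282 = 119.09
Round up: n = 120.

120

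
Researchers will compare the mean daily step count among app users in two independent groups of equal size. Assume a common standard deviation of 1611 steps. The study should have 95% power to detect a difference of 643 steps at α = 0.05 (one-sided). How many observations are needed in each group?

For two equal groups, n per group = 2·((z_α + z_β)·σ/δ)².
z_α = 1.645; z_β = 1.645 (power 95%).
n = 2 × (3.290 × 1611 / 643)² = 2 × 67.95 = 135.90
Round up: n = 136 per group.

136 per group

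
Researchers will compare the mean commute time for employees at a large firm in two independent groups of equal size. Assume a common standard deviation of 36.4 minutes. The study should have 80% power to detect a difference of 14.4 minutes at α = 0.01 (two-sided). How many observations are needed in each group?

150 per group

For two equal groups, n per group = 2·((z_{α/2} + z_β)·σ/δ)².
z_{α/2} = 2.576; z_β = 0.842 (power 80%).
n = 2 × (3.418 × 36.4 / 14.4)² = 2 × 74.65 = 149.30
Round up: n = 150 per group.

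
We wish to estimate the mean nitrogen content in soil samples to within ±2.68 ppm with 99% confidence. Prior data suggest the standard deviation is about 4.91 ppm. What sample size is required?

23

For a mean, the margin of error is E = z·σ/√n, so n = (zσ/E)².
At 99% confidence, z = 2.576.
n = (2.576 × 4.91 / 2.68)² = 22.27
Round up: n = 23.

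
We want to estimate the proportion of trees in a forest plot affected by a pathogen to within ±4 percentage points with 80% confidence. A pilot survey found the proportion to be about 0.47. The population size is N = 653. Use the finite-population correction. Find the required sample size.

185

For a proportion with margin E = 0.04 at 80% confidence, z = 1.282.
n = p̂(1−p̂)(z/E)² = 0.47 × 0.53 × (1.282/0.04)² = 255.88 — call this n₀.
Finite-population correction with N = 653: n = n₀ / (1 + (n₀−1)/N) = 255.88 / 1.39 = 184.09
Round up: n = 185.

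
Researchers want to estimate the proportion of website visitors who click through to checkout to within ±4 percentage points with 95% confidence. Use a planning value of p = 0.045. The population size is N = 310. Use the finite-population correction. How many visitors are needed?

78

For a proportion with margin E = 0.04 at 95% confidence, z = 1.960.
n = p̂(1−p̂)(z/E)² = 0.045 × 0.955 × (1.960/0.04)² = 103.18 — call this n₀.
Finite-population correction with N = 310: n = n₀ / (1 + (n₀−1)/N) = 103.18 / 1.33 = 77.58
Round up: n = 78.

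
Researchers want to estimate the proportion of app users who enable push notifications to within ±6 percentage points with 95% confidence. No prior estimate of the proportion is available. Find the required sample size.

267

For a proportion with margin E = 0.06 at 95% confidence, z = 1.960.
With no prior estimate, use p = 0.5, which maximizes p(1−p) at 0.25.
n = 0.25 × (z/E)² = 0.25 × (1.960/0.06)² = 266.78
Round up: n = 267.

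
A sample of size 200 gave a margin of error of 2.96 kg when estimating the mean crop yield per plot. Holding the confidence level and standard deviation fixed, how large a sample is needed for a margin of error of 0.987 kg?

Margin of error scales as 1/√n, so n₂ = n₁·(E₁/E₂)².
n₂ = 200 × (2.96/0.987)² = 200 × 8.994 = 1798.80
Round up: n₂ = 1799.

1799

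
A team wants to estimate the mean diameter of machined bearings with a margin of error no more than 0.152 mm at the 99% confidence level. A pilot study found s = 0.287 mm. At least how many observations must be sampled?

For a mean, the margin of error is E = z·σ/√n, so n = (zσ/E)².
At 99% confidence, z = 2.576.
n = (2.576 × 0.287 / 0.152)² = 23.66
Round up: n = 24.

24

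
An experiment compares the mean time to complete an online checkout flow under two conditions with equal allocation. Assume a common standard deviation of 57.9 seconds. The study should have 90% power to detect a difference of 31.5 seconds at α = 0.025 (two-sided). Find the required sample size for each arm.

84 per group

For two equal groups, n per group = 2·((z_{α/2} + z_β)·σ/δ)².
z_{α/2} = 2.241; z_β = 1.282 (power 90%).
n = 2 × (3.523 × 57.9 / 31.5)² = 2 × 41.93 = 83.86
Round up: n = 84 per group.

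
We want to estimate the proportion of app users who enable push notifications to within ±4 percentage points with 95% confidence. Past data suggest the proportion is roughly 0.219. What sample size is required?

For a proportion with margin E = 0.04 at 95% confidence, z = 1.960.
n = p̂(1−p̂)(z/E)² = 0.219 × 0.781 × (1.960/0.04)² = 410.66
Round up: n = 411.

411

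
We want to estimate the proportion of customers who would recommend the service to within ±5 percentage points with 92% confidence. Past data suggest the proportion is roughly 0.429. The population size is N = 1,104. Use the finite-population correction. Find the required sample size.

For a proportion with margin E = 0.05 at 92% confidence, z = 1.751.
n = p̂(1−p̂)(z/E)² = 0.429 × 0.571 × (1.751/0.05)² = 300.42 — call this n₀.
Finite-population correction with N = 1,104: n = n₀ / (1 + (n₀−1)/N) = 300.42 / 1.271 = 236.37
Round up: n = 237.

237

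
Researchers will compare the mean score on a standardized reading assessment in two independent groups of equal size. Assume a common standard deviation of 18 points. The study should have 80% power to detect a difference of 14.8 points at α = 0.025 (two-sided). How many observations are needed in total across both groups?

For two equal groups, n per group = 2·((z_{α/2} + z_β)·σ/δ)².
z_{α/2} = 2.241; z_β = 0.842 (power 80%).
n = 2 × (3.083 × 18 / 14.8)² = 2 × 14.06 = 28.12
Round up: n = 29 per group.
Total across both groups: 2 × 29 = 58.

58 total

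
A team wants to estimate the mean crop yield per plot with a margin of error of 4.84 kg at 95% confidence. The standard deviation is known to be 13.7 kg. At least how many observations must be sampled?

31

For a mean, the margin of error is E = z·σ/√n, so n = (zσ/E)².
At 95% confidence, z = 1.960.
n = (1.960 × 13.7 / 4.84)² = 30.78
Round up: n = 31.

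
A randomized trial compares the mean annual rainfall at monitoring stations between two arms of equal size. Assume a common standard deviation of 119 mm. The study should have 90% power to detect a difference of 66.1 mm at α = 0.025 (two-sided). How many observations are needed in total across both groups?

162 total

For two equal groups, n per group = 2·((z_{α/2} + z_β)·σ/δ)².
z_{α/2} = 2.241; z_β = 1.282 (power 90%).
n = 2 × (3.523 × 119 / 66.1)² = 2 × 40.23 = 80.46
Round up: n = 81 per group.
Total across both groups: 2 × 81 = 162.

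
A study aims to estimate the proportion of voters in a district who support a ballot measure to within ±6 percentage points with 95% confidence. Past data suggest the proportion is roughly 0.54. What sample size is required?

For a proportion with margin E = 0.06 at 95% confidence, z = 1.960.
n = p̂(1−p̂)(z/E)² = 0.54 × 0.46 × (1.960/0.06)² = 265.07
Round up: n = 266.

266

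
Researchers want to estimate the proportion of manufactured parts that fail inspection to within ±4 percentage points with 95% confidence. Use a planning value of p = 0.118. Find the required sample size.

For a proportion with margin E = 0.04 at 95% confidence, z = 1.960.
n = p̂(1−p̂)(z/E)² = 0.118 × 0.882 × (1.960/0.04)² = 249.89
Round up: n = 250.

250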